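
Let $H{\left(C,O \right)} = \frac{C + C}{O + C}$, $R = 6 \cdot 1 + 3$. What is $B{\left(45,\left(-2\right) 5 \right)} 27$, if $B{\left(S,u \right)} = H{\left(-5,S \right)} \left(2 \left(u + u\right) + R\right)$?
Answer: $\frac{837}{4} \approx 209.25$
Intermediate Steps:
$R = 9$ ($R = 6 + 3 = 9$)
$H{\left(C,O \right)} = \frac{2 C}{C + O}$
$B{\left(S,u \right)} = - \frac{10 \left(9 + 4 u\right)}{-5 + S}$ ($B{\left(S,u \right)} = 2 \left(-5\right) \frac{1}{-5 + S} \left(2 \left(u + u\right) + 9\right) = - \frac{10}{-5 + S} \left(2 \cdot 2 u + 9\right) = - \frac{10}{-5 + S} \left(4 u + 9\right) = - \frac{10}{-5 + S} \left(9 + 4 u\right) = - \frac{10 \left(9 + 4 u\right)}{-5 + S}$)
$B{\left(45,\left(-2\right) 5 \right)} 27 = \frac{10 \left(-9 - 4 \left(\left(-2\right) 5\right)\right)}{-5 + 45} \cdot 27 = \frac{10 \left(-9 - -40\right)}{40} \cdot 27 = 10 \cdot \frac{1}{40} \left(-9 + 40\right) 27 = 10 \cdot \frac{1}{40} \cdot 31 \cdot 27 = \frac{31}{4} \cdot 27 = \frac{837}{4}$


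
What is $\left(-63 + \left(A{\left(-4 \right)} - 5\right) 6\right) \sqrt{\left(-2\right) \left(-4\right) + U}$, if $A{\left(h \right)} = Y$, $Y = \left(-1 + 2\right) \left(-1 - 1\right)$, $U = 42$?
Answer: $- 525 \sqrt{2} \approx -742.46$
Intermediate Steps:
$Y = -2$ ($Y = 1 \left(-2\right) = -2$)
$A{\left(h \right)} = -2$
$\left(-63 + \left(A{\left(-4 \right)} - 5\right) 6\right) \sqrt{\left(-2\right) \left(-4\right) + U} = \left(-63 + \left(-2 - 5\right) 6\right) \sqrt{\left(-2\right) \left(-4\right) + 42} = \left(-63 - 42\right) \sqrt{8 + 42} = \left(-63 - 42\right) \sqrt{50} = - 105 \cdot 5 \sqrt{2} = - 525 \sqrt{2}$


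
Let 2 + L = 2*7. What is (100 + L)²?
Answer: 12544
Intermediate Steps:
L = 12 (L = -2 + 2*7 = -2 + 14 = 12)
(100 + L)² = (100 + 12)² = 112² = 12544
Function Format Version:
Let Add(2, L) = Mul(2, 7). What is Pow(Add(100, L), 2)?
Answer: 12544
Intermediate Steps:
L = 12 (L = Add(-2, Mul(2, 7)) = Add(-2, 14) = 12)
Pow(Add(100, L), 2) = Pow(Add(100, 12), 2) = Pow(112, 2) = 12544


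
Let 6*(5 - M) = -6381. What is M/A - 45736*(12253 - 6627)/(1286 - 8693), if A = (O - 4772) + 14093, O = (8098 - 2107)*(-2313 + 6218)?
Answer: 148694957035751/4280363744 ≈ 34739.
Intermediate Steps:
O = 23394855 (O = 5991*3905 = 23394855)
M = 2137/2 (M = 5 - ⅙*(-6381) = 5 + 2127/2 = 2137/2 ≈ 1068.5)
A = 23404176 (A = (23394855 - 4772) + 14093 = 23390083 + 14093 = 23404176)
M/A - 45736*(12253 - 6627)/(1286 - 8693) = (2137/2)/23404176 - 45736*(12253 - 6627)/(1286 - 8693) = (2137/2)*(1/23404176) - 45736/((-7407/5626)) = 2137/46808352 - 45736/((-7407*1/5626)) = 2137/46808352 - 45736/(-7407/5626) = 2137/46808352 - 45736*(-5626/7407) = 2137/46808352 + 257310736/7407 = 148694957035751/4280363744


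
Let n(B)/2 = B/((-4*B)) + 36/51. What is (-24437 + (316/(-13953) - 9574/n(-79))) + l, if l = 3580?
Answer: -13563483895/432543 ≈ -31358.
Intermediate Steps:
n(B) = 31/34 (n(B) = 2*(B/((-4*B)) + 36/51) = 2*(B*(-1/(4*B)) + 36*(1/51)) = 2*(-¼ + 12/17) = 2*(31/68) = 31/34)
(-24437 + (316/(-13953) - 9574/n(-79))) + l = (-24437 + (316/(-13953) - 9574/31/34)) + 3580 = (-24437 + (316*(-1/13953) - 9574*34/31)) + 3580 = (-24437 + (-316/13953 - 325516/31)) + 3580 = (-24437 - 4541934544/432543) + 3580 = -15111987835/432543 + 3580 = -13563483895/432543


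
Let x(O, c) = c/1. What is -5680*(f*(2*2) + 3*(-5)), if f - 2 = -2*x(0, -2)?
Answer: -51120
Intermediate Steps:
x(O, c) = c (x(O, c) = c*1 = c)
f = 6 (f = 2 - 2*(-2) = 2 + 4 = 6)
-5680*(f*(2*2) + 3*(-5)) = -5680*(6*(2*2) + 3*(-5)) = -5680*(6*4 - 15) = -5680*(24 - 15) = -5680*9 = -51120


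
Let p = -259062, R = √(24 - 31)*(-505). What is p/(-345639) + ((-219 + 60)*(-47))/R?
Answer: 86354/115213 + 7473*I*√7/3535 ≈ 0.74952 + 5.5931*I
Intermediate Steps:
R = -505*I*√7 (R = √(-7)*(-505) = (I*√7)*(-505) = -505*I*√7 ≈ -1336.1*I)
p/(-345639) + ((-219 + 60)*(-47))/R = -259062/(-345639) + ((-219 + 60)*(-47))/((-505*I*√7)) = -259062*(-1/345639) + (-159*(-47))*(I*√7/3535) = 86354/115213 + 7473*(I*√7/3535) = 86354/115213 + 7473*I*√7/3535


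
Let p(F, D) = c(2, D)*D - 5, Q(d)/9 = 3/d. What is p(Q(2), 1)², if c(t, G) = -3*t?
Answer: 121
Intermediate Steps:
Q(d) = 27/d (Q(d) = 9*(3/d) = 27/d)
p(F, D) = -5 - 6*D (p(F, D) = (-3*2)*D - 5 = -6*D - 5 = -5 - 6*D)
p(Q(2), 1)² = (-5 - 6*1)² = (-5 - 6)² = (-11)² = 121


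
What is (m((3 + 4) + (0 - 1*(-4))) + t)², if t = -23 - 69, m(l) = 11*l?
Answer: 841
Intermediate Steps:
t = -92
(m((3 + 4) + (0 - 1*(-4))) + t)² = (11*((3 + 4) + (0 - 1*(-4))) - 92)² = (11*(7 + (0 + 4)) - 92)² = (11*(7 + 4) - 92)² = (11*11 - 92)² = (121 - 92)² = 29² = 841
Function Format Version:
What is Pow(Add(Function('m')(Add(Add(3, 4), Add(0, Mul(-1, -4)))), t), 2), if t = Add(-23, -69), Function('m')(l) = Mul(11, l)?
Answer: 841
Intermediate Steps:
t = -92
Pow(Add(Function('m')(Add(Add(3, 4), Add(0, Mul(-1, -4)))), t), 2) = Pow(Add(Mul(11, Add(Add(3, 4), Add(0, Mul(-1, -4)))), -92), 2) = Pow(Add(Mul(11, Add(7, Add(0, 4))), -92), 2) = Pow(Add(Mul(11, Add(7, 4)), -92), 2) = Pow(Add(Mul(11, 11), -92), 2) = Pow(Add(121, -92), 2) = Pow(29, 2) = 841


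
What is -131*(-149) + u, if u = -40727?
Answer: -21208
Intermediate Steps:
-131*(-149) + u = -131*(-149) - 40727 = 19519 - 40727 = -21208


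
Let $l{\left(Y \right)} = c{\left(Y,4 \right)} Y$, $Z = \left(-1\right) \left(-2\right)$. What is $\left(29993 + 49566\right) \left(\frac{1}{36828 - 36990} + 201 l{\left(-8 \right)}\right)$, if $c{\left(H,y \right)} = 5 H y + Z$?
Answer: $\frac{3274518520153}{162} \approx 2.0213 \cdot 10^{10}$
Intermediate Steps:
$Z = 2$
$c{\left(H,y \right)} = 2 + 5 H y$ ($c{\left(H,y \right)} = 5 H y + 2 = 2 + 5 H y$)
$l{\left(Y \right)} = Y \left(2 + 20 Y\right)$ ($l{\left(Y \right)} = \left(2 + 5 Y 4\right) Y = \left(2 + 20 Y\right) Y = Y \left(2 + 20 Y\right)$)
$\left(29993 + 49566\right) \left(\frac{1}{36828 - 36990} + 201 l{\left(-8 \right)}\right) = \left(29993 + 49566\right) \left(\frac{1}{36828 - 36990} + 201 \cdot 2 \left(-8\right) \left(1 + 10 \left(-8\right)\right)\right) = 79559 \left(\frac{1}{-162} + 201 \cdot 2 \left(-8\right) \left(1 - 80\right)\right) = 79559 \left(- \frac{1}{162} + 201 \cdot 2 \left(-8\right) \left(-79\right)\right) = 79559 \left(- \frac{1}{162} + 201 \cdot 1264\right) = 79559 \left(- \frac{1}{162} + 254064\right) = 79559 \cdot \frac{41158367}{162} = \frac{3274518520153}{162}$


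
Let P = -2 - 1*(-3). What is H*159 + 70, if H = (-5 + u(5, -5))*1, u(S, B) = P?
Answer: -566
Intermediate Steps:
P = 1 (P = -2 + 3 = 1)
u(S, B) = 1
H = -4 (H = (-5 + 1)*1 = -4*1 = -4)
H*159 + 70 = -4*159 + 70 = -636 + 70 = -566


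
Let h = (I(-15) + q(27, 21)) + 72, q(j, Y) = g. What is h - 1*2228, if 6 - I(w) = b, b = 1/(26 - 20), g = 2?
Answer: -12889/6 ≈ -2148.2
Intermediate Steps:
b = ⅙ (b = 1/6 = ⅙ ≈ 0.16667)
I(w) = 35/6 (I(w) = 6 - 1*⅙ = 6 - ⅙ = 35/6)
q(j, Y) = 2
h = 479/6 (h = (35/6 + 2) + 72 = 47/6 + 72 = 479/6 ≈ 79.833)
h - 1*2228 = 479/6 - 1*2228 = 479/6 - 2228 = -12889/6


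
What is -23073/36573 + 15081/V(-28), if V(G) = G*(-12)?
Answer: 60422765/1365392 ≈ 44.253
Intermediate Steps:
V(G) = -12*G
-23073/36573 + 15081/V(-28) = -23073/36573 + 15081/((-12*(-28))) = -23073*1/36573 + 15081/336 = -7691/12191 + 15081*(1/336) = -7691/12191 + 5027/112 = 60422765/1365392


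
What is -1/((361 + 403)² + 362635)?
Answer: -1/946331 ≈ -1.0567e-6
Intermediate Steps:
-1/((361 + 403)² + 362635) = -1/(764² + 362635) = -1/(583696 + 362635) = -1/946331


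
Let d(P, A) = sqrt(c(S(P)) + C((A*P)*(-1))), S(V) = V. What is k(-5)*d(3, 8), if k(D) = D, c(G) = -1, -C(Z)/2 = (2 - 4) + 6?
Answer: -15*I ≈ -15.0*I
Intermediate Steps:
C(Z) = -8 (C(Z) = -2*((2 - 4) + 6) = -2*(-2 + 6) = -2*4 = -8)
d(P, A) = 3*I (d(P, A) = sqrt(-1 - 8) = sqrt(-9) = 3*I)
k(-5)*d(3, 8) = -15*I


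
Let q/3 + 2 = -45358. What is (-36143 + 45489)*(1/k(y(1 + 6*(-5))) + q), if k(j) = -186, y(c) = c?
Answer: -118277746913/93 ≈ -1.2718e+9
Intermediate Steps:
q = -136080 (q = -6 + 3*(-45358) = -6 - 136074 = -136080)
(-36143 + 45489)*(1/k(y(1 + 6*(-5))) + q) = (-36143 + 45489)*(1/(-186) - 136080) = 9346*(-1/186 - 136080) = 9346*(-25310881/186) = -118277746913/93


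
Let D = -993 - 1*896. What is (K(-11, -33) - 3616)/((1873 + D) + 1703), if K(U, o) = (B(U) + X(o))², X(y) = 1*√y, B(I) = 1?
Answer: -3648/1687 + 2*I*√33/1687 ≈ -2.1624 + 0.0068104*I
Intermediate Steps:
D = -1889 (D = -993 - 896 = -1889)
X(y) = √y
K(U, o) = (1 + √o)²
(K(-11, -33) - 3616)/((1873 + D) + 1703) = ((1 + √(-33))² - 3616)/((1873 - 1889) + 1703) = ((1 + I*√33)² - 3616)/(-16 + 1703) = (-3616 + (1 + I*√33)²)/1687 = (-3616 + (1 + I*√33)²)*(1/1687) = -3616/1687 + (1 + I*√33)²/1687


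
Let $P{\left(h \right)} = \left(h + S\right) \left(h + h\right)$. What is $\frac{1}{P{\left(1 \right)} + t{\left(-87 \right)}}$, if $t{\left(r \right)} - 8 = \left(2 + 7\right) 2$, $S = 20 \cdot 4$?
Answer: $\frac{1}{188} \approx 0.0053191$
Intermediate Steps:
$S = 80$
$t{\left(r \right)} = 26$ ($t{\left(r \right)} = 8 + \left(2 + 7\right) 2 = 8 + 9 \cdot 2 = 8 + 18 = 26$)
$P{\left(h \right)} = 2 h \left(80 + h\right)$ ($P{\left(h \right)} = \left(h + 80\right) \left(h + h\right) = \left(80 + h\right) 2 h = 2 h \left(80 + h\right)$)
$\frac{1}{P{\left(1 \right)} + t{\left(-87 \right)}} = \frac{1}{2 \cdot 1 \left(80 + 1\right) + 26} = \frac{1}{2 \cdot 1 \cdot 81 + 26} = \frac{1}{162 + 26} = \frac{1}{188}$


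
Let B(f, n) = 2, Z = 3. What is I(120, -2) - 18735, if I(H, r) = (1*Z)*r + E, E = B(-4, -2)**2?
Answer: -18737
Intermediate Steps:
E = 4 (E = 2**2 = 4)
I(H, r) = 4 + 3*r (I(H, r) = (1*3)*r + 4 = 3*r + 4 = 4 + 3*r)
I(120, -2) - 18735 = (4 + 3*(-2)) - 18735 = (4 - 6) - 18735 = -2 - 18735 = -18737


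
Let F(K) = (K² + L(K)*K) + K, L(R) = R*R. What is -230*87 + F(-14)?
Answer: -22572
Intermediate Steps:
L(R) = R²
F(K) = K + K² + K³ (F(K) = (K² + K²*K) + K = (K² + K³) + K = K + K² + K³)
-230*87 + F(-14) = -230*87 - 14*(1 - 14 + (-14)²) = -20010 - 14*(1 - 14 + 196) = -20010 - 14*183 = -20010 - 2562 = -22572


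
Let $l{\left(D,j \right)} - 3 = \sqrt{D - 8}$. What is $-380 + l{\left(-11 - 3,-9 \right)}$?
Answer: $-377 + i \sqrt{22} \approx -377.0 + 4.6904 i$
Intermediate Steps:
$l{\left(D,j \right)} = 3 + \sqrt{-8 + D}$ ($l{\left(D,j \right)} = 3 + \sqrt{D - 8} = 3 + \sqrt{-8 + D}$)
$-380 + l{\left(-11 - 3,-9 \right)} = -380 + \left(3 + \sqrt{-8 - 14}\right) = -380 + \left(3 + \sqrt{-22}\right) = -380 + \left(3 + i \sqrt{22}\right) = -377 + i \sqrt{22}$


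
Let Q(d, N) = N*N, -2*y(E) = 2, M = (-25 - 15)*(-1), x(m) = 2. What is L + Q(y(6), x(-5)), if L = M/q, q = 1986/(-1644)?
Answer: -9636/331 ≈ -29.112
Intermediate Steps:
q = -331/274 (q = 1986*(-1/1644) = -331/274 ≈ -1.2080)
M = 40 (M = -40*(-1) = 40)
y(E) = -1 (y(E) = -1/2*2 = -1)
Q(d, N) = N**2
L = -10960/331 (L = 40/(-331/274) = 40*(-274/331) = -10960/331 ≈ -33.112)
L + Q(y(6), x(-5)) = -10960/331 + 2**2 = -10960/331 + 4 = -9636/331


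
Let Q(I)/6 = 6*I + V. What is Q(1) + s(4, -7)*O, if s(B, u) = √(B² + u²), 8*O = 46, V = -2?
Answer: 24 + 23*√65/4 ≈ 70.358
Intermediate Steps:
O = 23/4 (O = (⅛)*46 = 23/4 ≈ 5.7500)
Q(I) = -12 + 36*I (Q(I) = 6*(6*I - 2) = 6*(-2 + 6*I) = -12 + 36*I)
Q(1) + s(4, -7)*O = (-12 + 36*1) + √(4² + (-7)²)*(23/4) = (-12 + 36) + √(16 + 49)*(23/4) = 24 + √65*(23/4) = 24 + 23*√65/4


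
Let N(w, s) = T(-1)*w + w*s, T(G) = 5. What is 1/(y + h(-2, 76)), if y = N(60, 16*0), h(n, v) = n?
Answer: 1/298 ≈ 0.0033557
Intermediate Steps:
N(w, s) = 5*w + s*w (N(w, s) = 5*w + w*s = 5*w + s*w)
y = 300 (y = 60*(5 + 16*0) = 60*(5 + 0) = 60*5 = 300)
1/(y + h(-2, 76)) = 1/(300 - 2) = 1/298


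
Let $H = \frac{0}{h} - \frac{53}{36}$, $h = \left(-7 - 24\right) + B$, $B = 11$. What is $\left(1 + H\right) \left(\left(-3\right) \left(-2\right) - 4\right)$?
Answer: $- \frac{17}{18} \approx -0.94444$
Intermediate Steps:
$h = -20$ ($h = \left(-7 - 24\right) + 11 = -31 + 11 = -20$)
$H = - \frac{53}{36}$ ($H = \frac{0}{-20} - \frac{53}{36} = 0 \left(- \frac{1}{20}\right) - \frac{53}{36} = 0 - \frac{53}{36} = - \frac{53}{36} \approx -1.4722$)
$\left(1 + H\right) \left(\left(-3\right) \left(-2\right) - 4\right) = \left(1 - \frac{53}{36}\right) \left(\left(-3\right) \left(-2\right) - 4\right) = - \frac{17 \left(6 - 4\right)}{36} = \left(- \frac{17}{36}\right) 2 = - \frac{17}{18}$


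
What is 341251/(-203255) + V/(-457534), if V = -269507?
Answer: -14479327107/13285153310 ≈ -1.0899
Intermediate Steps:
341251/(-203255) + V/(-457534) = 341251/(-203255) - 269507/(-457534) = 341251*(-1/203255) - 269507*(-1/457534) = -341251/203255 + 38501/65362 = -14479327107/13285153310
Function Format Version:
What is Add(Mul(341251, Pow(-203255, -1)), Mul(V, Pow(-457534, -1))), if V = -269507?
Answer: Rational(-14479327107, 13285153310) ≈ -1.0899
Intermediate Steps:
Add(Mul(341251, Pow(-203255, -1)), Mul(V, Pow(-457534, -1))) = Add(Mul(341251, Pow(-203255, -1)), Mul(-269507, Pow(-457534, -1))) = Add(Mul(341251, Rational(-1, 203255)), Mul(-269507, Rational(-1, 457534))) = Add(Rational(-341251, 203255), Rational(38501, 65362)) = Rational(-14479327107, 13285153310)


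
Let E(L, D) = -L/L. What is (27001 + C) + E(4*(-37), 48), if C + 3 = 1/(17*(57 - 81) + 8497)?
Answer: 218378734/8089 ≈ 26997.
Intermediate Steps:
E(L, D) = -1 (E(L, D) = -1*1 = -1)
C = -24266/8089 (C = -3 + 1/(17*(57 - 81) + 8497) = -3 + 1/(17*(-24) + 8497) = -3 + 1/(-408 + 8497) = -3 + 1/8089 = -24266/8089 ≈ -2.9999)
(27001 + C) + E(4*(-37), 48) = (27001 - 24266/8089) - 1 = 218386823/8089 - 1 = 218378734/8089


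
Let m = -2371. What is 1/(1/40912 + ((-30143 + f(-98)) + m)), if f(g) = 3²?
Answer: -40912/1329844559 ≈ -3.0764e-5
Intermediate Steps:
f(g) = 9
1/(1/40912 + ((-30143 + f(-98)) + m)) = 1/(1/40912 + ((-30143 + 9) - 2371)) = 1/(1/40912 + (-30134 - 2371)) = 1/(1/40912 - 32505) = 1/(-1329844559/40912) = -40912/1329844559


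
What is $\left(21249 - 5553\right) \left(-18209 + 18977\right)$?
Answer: $12054528$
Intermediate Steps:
$\left(21249 - 5553\right) \left(-18209 + 18977\right) = 15696 \cdot 768 = 12054528$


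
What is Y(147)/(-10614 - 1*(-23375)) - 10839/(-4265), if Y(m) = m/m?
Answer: 138320744/54425665 ≈ 2.5415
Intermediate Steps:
Y(m) = 1
Y(147)/(-10614 - 1*(-23375)) - 10839/(-4265) = 1/(-10614 - 1*(-23375)) - 10839/(-4265) = 1/(-10614 + 23375) - 10839*(-1/4265) = 1/12761 + 10839/4265 = 138320744/54425665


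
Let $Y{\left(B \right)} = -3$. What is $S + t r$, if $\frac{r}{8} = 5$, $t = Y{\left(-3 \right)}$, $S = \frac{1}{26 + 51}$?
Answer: $- \frac{9239}{77} \approx -119.99$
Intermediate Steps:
$S = \frac{1}{77} \approx 0.012987$
$t = -3$
$r = 40$ ($r = 8 \cdot 5 = 40$)
$S + t r = \frac{1}{77} - 120 = - \frac{9239}{77}$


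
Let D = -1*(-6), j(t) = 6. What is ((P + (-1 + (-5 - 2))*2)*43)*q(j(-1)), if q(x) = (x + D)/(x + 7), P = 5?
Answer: -5676/13 ≈ -436.62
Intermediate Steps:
D = 6
q(x) = (6 + x)/(7 + x) (q(x) = (x + 6)/(x + 7) = (6 + x)/(7 + x))
((P + (-1 + (-5 - 2))*2)*43)*q(j(-1)) = ((5 + (-1 + (-5 - 2))*2)*43)*((6 + 6)/(7 + 6)) = ((5 + (-1 - 7)*2)*43)*(12/13) = ((5 - 8*2)*43)*((1/13)*12) = ((5 - 16)*43)*(12/13) = -11*43*(12/13) = -473*12/13 = -5676/13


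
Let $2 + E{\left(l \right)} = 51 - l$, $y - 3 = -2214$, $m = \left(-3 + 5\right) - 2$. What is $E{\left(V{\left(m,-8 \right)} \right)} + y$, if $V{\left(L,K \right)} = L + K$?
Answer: $-2154$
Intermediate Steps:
$m = 0$ ($m = 2 - 2 = 0$)
$V{\left(L,K \right)} = K + L$
$y = -2211$ ($y = 3 - 2214 = -2211$)
$E{\left(l \right)} = 49 - l$ ($E{\left(l \right)} = -2 - \left(-51 + l\right) = 49 - l$)
$E{\left(V{\left(m,-8 \right)} \right)} + y = \left(49 - \left(-8 + 0\right)\right) - 2211 = \left(49 - -8\right) - 2211 = \left(49 + 8\right) - 2211 = 57 - 2211 = -2154$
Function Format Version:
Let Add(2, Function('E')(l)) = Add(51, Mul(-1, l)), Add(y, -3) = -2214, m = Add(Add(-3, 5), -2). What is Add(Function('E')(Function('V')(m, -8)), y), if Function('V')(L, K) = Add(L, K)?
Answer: -2154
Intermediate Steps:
m = 0 (m = Add(2, -2) = 0)
Function('V')(L, K) = Add(K, L)
y = -2211 (y = Add(3, -2214) = -2211)
Function('E')(l) = Add(49, Mul(-1, l)) (Function('E')(l) = Add(-2, Add(51, Mul(-1, l))) = Add(49, Mul(-1, l)))
Add(Function('E')(Function('V')(m, -8)), y) = Add(Add(49, Mul(-1, Add(-8, 0))), -2211) = Add(Add(49, Mul(-1, -8)), -2211) = Add(Add(49, 8), -2211) = Add(57, -2211) = -2154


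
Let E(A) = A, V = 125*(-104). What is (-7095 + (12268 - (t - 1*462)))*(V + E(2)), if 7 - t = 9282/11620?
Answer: -30362697597/415 ≈ -7.3163e+7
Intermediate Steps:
t = 5147/830 (t = 7 - 9282/11620 = 7 - 1*663/830 = 7 - 663/830 = 5147/830 ≈ 6.2012)
V = -13000
(-7095 + (12268 - (t - 1*462)))*(V + E(2)) = (-7095 + (12268 - (5147/830 - 1*462)))*(-13000 + 2) = (-7095 + (12268 - (5147/830 - 462)))*(-12998) = (-7095 + (12268 - 1*(-378313/830)))*(-12998) = (-7095 + (12268 + 378313/830))*(-12998) = (-7095 + 10560753/830)*(-12998) = (4671903/830)*(-12998) = -30362697597/415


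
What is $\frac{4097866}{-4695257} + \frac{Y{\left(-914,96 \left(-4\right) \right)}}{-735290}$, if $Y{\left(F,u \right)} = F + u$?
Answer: $- \frac{1503512723777}{1726187759765} \approx -0.871$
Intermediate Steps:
$\frac{4097866}{-4695257} + \frac{Y{\left(-914,96 \left(-4\right) \right)}}{-735290} = \frac{4097866}{-4695257} + \frac{-914 + 96 \left(-4\right)}{-735290} = 4097866 \left(- \frac{1}{4695257}\right) + \left(-914 - 384\right) \left(- \frac{1}{735290}\right) = - \frac{4097866}{4695257} - - \frac{649}{367645} = - \frac{4097866}{4695257} + \frac{649}{367645} = - \frac{1503512723777}{1726187759765}$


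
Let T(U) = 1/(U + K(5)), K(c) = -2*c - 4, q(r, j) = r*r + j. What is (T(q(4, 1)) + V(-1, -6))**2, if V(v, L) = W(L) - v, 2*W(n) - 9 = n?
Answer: 289/36 ≈ 8.0278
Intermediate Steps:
W(n) = 9/2 + n/2
q(r, j) = j + r**2 (q(r, j) = r**2 + j = j + r**2)
K(c) = -4 - 2*c
T(U) = 1/(-14 + U) (T(U) = 1/(U + (-4 - 2*5)) = 1/(U + (-4 - 10)) = 1/(U - 14) = 1/(-14 + U))
V(v, L) = 9/2 + L/2 - v (V(v, L) = (9/2 + L/2) - v = 9/2 + L/2 - v)
(T(q(4, 1)) + V(-1, -6))**2 = (1/(-14 + (1 + 4**2)) + (9/2 + (1/2)*(-6) - 1*(-1)))**2 = (1/(-14 + (1 + 16)) + (9/2 - 3 + 1))**2 = (1/(-14 + 17) + 5/2)**2 = (1/3 + 5/2)**2 = (17/6)**2 = 289/36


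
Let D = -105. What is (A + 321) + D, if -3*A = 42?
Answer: 202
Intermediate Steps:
A = -14 (A = -1/3*42 = -14)
(A + 321) + D = (-14 + 321) - 105 = 307 - 105 = 202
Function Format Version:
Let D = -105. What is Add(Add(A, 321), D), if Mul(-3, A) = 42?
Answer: 202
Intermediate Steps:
A = -14 (A = Mul(Rational(-1, 3), 42) = -14)
Add(Add(A, 321), D) = Add(Add(-14, 321), -105) = Add(307, -105) = 202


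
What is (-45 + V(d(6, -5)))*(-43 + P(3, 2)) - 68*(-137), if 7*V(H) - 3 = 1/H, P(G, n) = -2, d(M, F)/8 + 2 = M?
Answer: 2536019/224 ≈ 11322.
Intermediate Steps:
d(M, F) = -16 + 8*M
V(H) = 3/7 + 1/(7*H)
(-45 + V(d(6, -5)))*(-43 + P(3, 2)) - 68*(-137) = (-45 + (1 + 3*(-16 + 8*6))/(7*(-16 + 8*6)))*(-43 - 2) - 68*(-137) = (-45 + (1 + 3*(-16 + 48))/(7*(-16 + 48)))*(-45) + 9316 = (-45 + (⅐)*(1 + 3*32)/32)*(-45) + 9316 = (-45 + (⅐)*(1/32)*(1 + 96))*(-45) + 9316 = (-45 + (⅐)*(1/32)*97)*(-45) + 9316 = (-45 + 97/224)*(-45) + 9316 = -9983/224*(-45) + 9316 = 449235/224 + 9316 = 2536019/224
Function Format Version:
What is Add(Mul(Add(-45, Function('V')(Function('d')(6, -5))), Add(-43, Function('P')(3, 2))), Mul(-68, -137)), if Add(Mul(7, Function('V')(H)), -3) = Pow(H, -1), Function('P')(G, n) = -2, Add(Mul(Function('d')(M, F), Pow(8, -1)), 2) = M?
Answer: Rational(2536019, 224) ≈ 11322.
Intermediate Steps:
Function('d')(M, F) = Add(-16, Mul(8, M))
Function('V')(H) = Add(Rational(3, 7), Mul(Rational(1, 7), Pow(H, -1)))
Add(Mul(Add(-45, Function('V')(Function('d')(6, -5))), Add(-43, Function('P')(3, 2))), Mul(-68, -137)) = Add(Mul(Add(-45, Mul(Rational(1, 7), Pow(Add(-16, Mul(8, 6)), -1), Add(1, Mul(3, Add(-16, Mul(8, 6)))))), Add(-43, -2)), Mul(-68, -137)) = Add(Mul(Add(-45, Mul(Rational(1, 7), Pow(Add(-16, 48), -1), Add(1, Mul(3, Add(-16, 48))))), -45), 9316) = Add(Mul(Add(-45, Mul(Rational(1, 7), Pow(32, -1), Add(1, Mul(3, 32)))), -45), 9316) = Add(Mul(Add(-45, Mul(Rational(1, 7), Rational(1, 32), Add(1, 96))), -45), 9316) = Add(Mul(Add(-45, Mul(Rational(1, 7), Rational(1, 32), 97)), -45), 9316) = Add(Mul(Add(-45, Rational(97, 224)), -45), 9316) = Add(Mul(Rational(-9983, 224), -45), 9316) = Add(Rational(449235, 224), 9316) = Rational(2536019, 224)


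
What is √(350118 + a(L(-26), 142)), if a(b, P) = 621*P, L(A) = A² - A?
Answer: 30*√487 ≈ 662.04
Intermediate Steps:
√(350118 + a(L(-26), 142)) = √(350118 + 621*142) = √(350118 + 88182) = √438300 = 30*√487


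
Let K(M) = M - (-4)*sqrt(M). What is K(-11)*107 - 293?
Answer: -1470 + 428*I*sqrt(11) ≈ -1470.0 + 1419.5*I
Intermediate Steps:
K(M) = M + 4*sqrt(M)
K(-11)*107 - 293 = (-11 + 4*sqrt(-11))*107 - 293 = (-11 + 4*(I*sqrt(11)))*107 - 293 = (-11 + 4*I*sqrt(11))*107 - 293 = (-1177 + 428*I*sqrt(11)) - 293 = -1470 + 428*I*sqrt(11)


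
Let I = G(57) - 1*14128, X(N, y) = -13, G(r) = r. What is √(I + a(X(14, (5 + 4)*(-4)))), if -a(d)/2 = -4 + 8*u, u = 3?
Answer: I*√14111 ≈ 118.79*I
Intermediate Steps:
a(d) = -40 (a(d) = -2*(-4 + 8*3) = -2*(-4 + 24) = -2*20 = -40)
I = -14071 (I = 57 - 1*14128 = 57 - 14128 = -14071)
√(I + a(X(14, (5 + 4)*(-4)))) = √(-14071 - 40) = √(-14111) = I*√14111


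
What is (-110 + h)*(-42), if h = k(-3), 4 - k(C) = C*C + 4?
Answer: 4998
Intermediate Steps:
k(C) = -C² (k(C) = 4 - (C*C + 4) = 4 - (C² + 4) = 4 - (4 + C²) = 4 + (-4 - C²) = -C²)
h = -9 (h = -1*(-3)² = -1*9 = -9)
(-110 + h)*(-42) = (-110 - 9)*(-42) = -119*(-42) = 4998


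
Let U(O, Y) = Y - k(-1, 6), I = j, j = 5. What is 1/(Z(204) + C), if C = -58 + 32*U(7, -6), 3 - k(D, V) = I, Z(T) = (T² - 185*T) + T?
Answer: 1/3894 ≈ 0.00025681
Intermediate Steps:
I = 5
Z(T) = T² - 184*T
k(D, V) = -2 (k(D, V) = 3 - 1*5 = 3 - 5 = -2)
U(O, Y) = 2 + Y (U(O, Y) = Y - 1*(-2) = Y + 2 = 2 + Y)
C = -186 (C = -58 + 32*(2 - 6) = -58 + 32*(-4) = -58 - 128 = -186)
1/(Z(204) + C) = 1/(204*(-184 + 204) - 186) = 1/(204*20 - 186) = 1/(4080 - 186) = 1/3894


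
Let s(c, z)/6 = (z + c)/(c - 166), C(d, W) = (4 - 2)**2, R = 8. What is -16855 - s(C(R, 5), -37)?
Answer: -151706/9 ≈ -16856.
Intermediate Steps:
C(d, W) = 4 (C(d, W) = 2**2 = 4)
s(c, z) = 6*(c + z)/(-166 + c) (s(c, z) = 6*((z + c)/(c - 166)) = 6*((c + z)/(-166 + c)) = 6*(c + z)/(-166 + c))
-16855 - s(C(R, 5), -37) = -16855 - 6*(4 - 37)/(-166 + 4) = -16855 - 6*(-33)/(-162) = -16855 - 6*(-1)*(-33)/162 = -16855 - 1*11/9 = -16855 - 11/9 = -151706/9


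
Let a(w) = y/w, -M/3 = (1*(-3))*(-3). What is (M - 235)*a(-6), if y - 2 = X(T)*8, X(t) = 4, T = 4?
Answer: 4454/3 ≈ 1484.7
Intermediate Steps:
M = -27 (M = -3*1*(-3)*(-3) = -(-9)*(-3) = -3*9 = -27)
y = 34 (y = 2 + 4*8 = 2 + 32 = 34)
a(w) = 34/w
(M - 235)*a(-6) = (-27 - 235)*(34/(-6)) = -8908*(-1)/6 = -262*(-17/3) = 4454/3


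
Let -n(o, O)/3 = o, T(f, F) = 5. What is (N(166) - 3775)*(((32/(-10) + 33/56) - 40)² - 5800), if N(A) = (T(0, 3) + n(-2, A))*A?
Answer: 608811544811/78400 ≈ 7.7655e+6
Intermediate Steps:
n(o, O) = -3*o
N(A) = 11*A (N(A) = (5 - 3*(-2))*A = (5 + 6)*A = 11*A)
(N(166) - 3775)*(((32/(-10) + 33/56) - 40)² - 5800) = (11*166 - 3775)*(((32/(-10) + 33/56) - 40)² - 5800) = (1826 - 3775)*(((32*(-⅒) + 33*(1/56)) - 40)² - 5800) = -1949*(((-16/5 + 33/56) - 40)² - 5800) = -1949*((-731/280 - 40)² - 5800) = -1949*((-11931/280)² - 5800) = -1949*(142348761/78400 - 5800) = -1949*(-312371239/78400) = 608811544811/78400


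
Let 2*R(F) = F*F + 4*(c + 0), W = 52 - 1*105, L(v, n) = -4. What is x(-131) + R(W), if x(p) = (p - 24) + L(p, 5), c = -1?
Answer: 2487/2 ≈ 1243.5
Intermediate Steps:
x(p) = -28 + p (x(p) = (p - 24) - 4 = (-24 + p) - 4 = -28 + p)
W = -53 (W = 52 - 105 = -53)
R(F) = -2 + F²/2 (R(F) = (F*F + 4*(-1 + 0))/2 = (F² + 4*(-1))/2 = (F² - 4)/2 = (-4 + F²)/2 = -2 + F²/2)
x(-131) + R(W) = (-28 - 131) + (-2 + (½)*(-53)²) = -159 + (-2 + (½)*2809) = -159 + (-2 + 2809/2) = -159 + 2805/2 = 2487/2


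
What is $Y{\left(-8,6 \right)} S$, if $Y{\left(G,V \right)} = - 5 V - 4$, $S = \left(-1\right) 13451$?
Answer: $457334$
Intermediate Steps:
$S = -13451$
$Y{\left(G,V \right)} = -4 - 5 V$
$Y{\left(-8,6 \right)} S = \left(-4 - 30\right) \left(-13451\right) = \left(-34\right) \left(-13451\right) = 457334$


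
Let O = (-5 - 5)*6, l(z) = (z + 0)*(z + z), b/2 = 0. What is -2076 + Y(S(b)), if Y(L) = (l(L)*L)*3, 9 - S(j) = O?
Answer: 1968978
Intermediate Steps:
b = 0 (b = 2*0 = 0)
l(z) = 2*z² (l(z) = z*(2*z) = 2*z²)
O = -60 (O = -10*6 = -60)
S(j) = 69 (S(j) = 9 - 1*(-60) = 9 + 60 = 69)
Y(L) = 6*L³ (Y(L) = ((2*L²)*L)*3 = (2*L³)*3 = 6*L³)
-2076 + Y(S(b)) = -2076 + 6*69³ = -2076 + 6*328509 = -2076 + 1971054 = 1968978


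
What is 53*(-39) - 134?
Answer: -2201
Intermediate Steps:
53*(-39) - 134 = -2067 - 134 = -2201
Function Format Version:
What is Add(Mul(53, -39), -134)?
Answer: -2201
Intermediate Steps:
Add(Mul(53, -39), -134) = Add(-2067, -134) = -2201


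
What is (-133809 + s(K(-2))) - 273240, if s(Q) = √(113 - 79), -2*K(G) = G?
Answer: -407049 + √34 ≈ -4.0704e+5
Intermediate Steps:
K(G) = -G/2
s(Q) = √34
(-133809 + s(K(-2))) - 273240 = (-133809 + √34) - 273240 = -407049 + √34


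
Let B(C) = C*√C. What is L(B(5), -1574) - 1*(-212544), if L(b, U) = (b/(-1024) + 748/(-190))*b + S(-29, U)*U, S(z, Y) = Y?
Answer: 2754580355/1024 - 374*√5/19 ≈ 2.6900e+6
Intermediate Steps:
B(C) = C^(3/2)
L(b, U) = U² + b*(-374/95 - b/1024) (L(b, U) = (b/(-1024) + 748/(-190))*b + U*U = (b*(-1/1024) + 748*(-1/190))*b + U² = (-b/1024 - 374/95)*b + U² = (-374/95 - b/1024)*b + U² = b*(-374/95 - b/1024) + U² = U² + b*(-374/95 - b/1024))
L(B(5), -1574) - 1*(-212544) = ((-1574)² - 374*√5/19 - (5^(3/2))²/1024) - 1*(-212544) = (2477476 - 374*√5/19 - (5*√5)²/1024) + 212544 = (2477476 - 374*√5/19 - 1/1024*125) + 212544 = (2477476 - 374*√5/19 - 125/1024) + 212544 = (2536935299/1024 - 374*√5/19) + 212544 = 2754580355/1024 - 374*√5/19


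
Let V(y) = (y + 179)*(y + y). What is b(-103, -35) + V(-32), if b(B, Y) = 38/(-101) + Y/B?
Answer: -97871803/10403 ≈ -9408.0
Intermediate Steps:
b(B, Y) = -38/101 + Y/B (b(B, Y) = 38*(-1/101) + Y/B = -38/101 + Y/B)
V(y) = 2*y*(179 + y) (V(y) = (179 + y)*(2*y) = 2*y*(179 + y))
b(-103, -35) + V(-32) = (-38/101 - 35/(-103)) + 2*(-32)*(179 - 32) = (-38/101 - 35*(-1/103)) + 2*(-32)*147 = (-38/101 + 35/103) - 9408 = -379/10403 - 9408 = -97871803/10403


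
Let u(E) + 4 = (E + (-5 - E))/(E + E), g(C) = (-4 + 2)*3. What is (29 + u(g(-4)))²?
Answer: 93025/144 ≈ 646.01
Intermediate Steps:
g(C) = -6 (g(C) = -2*3 = -6)
u(E) = -4 - 5/(2*E) (u(E) = -4 + (E + (-5 - E))/(E + E) = -4 - 5*1/(2*E) = -4 - 5/(2*E))
(29 + u(g(-4)))² = (29 + (-4 - 5/2/(-6)))² = (29 + (-4 - 5/2*(-⅙)))² = (29 + (-4 + 5/12))² = (29 - 43/12)² = (305/12)² = 93025/144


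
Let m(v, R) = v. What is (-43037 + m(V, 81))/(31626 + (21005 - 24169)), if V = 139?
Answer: -21449/14231 ≈ -1.5072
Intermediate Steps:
(-43037 + m(V, 81))/(31626 + (21005 - 24169)) = (-43037 + 139)/(31626 + (21005 - 24169)) = -42898/(31626 - 3164) = -42898/28462 = -42898*1/28462 = -21449/14231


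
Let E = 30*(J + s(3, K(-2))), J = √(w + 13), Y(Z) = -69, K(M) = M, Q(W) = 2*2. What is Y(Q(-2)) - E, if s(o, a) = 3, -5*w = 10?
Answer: -159 - 30*√11 ≈ -258.50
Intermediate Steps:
w = -2 (w = -⅕*10 = -2)
Q(W) = 4
J = √11 (J = √(-2 + 13) = √11 ≈ 3.3166)
E = 90 + 30*√11 (E = 30*(√11 + 3) = 30*(3 + √11) = 90 + 30*√11 ≈ 189.50)
Y(Q(-2)) - E = -69 - (90 + 30*√11) = -69 + (-90 - 30*√11) = -159 - 30*√11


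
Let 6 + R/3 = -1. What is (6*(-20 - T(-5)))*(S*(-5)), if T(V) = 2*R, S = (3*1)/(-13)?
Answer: 1980/13 ≈ 152.31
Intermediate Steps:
R = -21 (R = -18 + 3*(-1) = -18 - 3 = -21)
S = -3/13 (S = 3*(-1/13) = -3/13 ≈ -0.23077)
T(V) = -42 (T(V) = 2*(-21) = -42)
(6*(-20 - T(-5)))*(S*(-5)) = (6*(-20 - 1*(-42)))*(-3/13*(-5)) = (6*(-20 + 42))*(15/13) = (6*22)*(15/13) = 132*(15/13) = 1980/13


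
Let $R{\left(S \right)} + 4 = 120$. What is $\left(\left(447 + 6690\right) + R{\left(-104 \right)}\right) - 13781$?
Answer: $-6528$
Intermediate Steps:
$R{\left(S \right)} = 116$ ($R{\left(S \right)} = -4 + 120 = 116$)
$\left(\left(447 + 6690\right) + R{\left(-104 \right)}\right) - 13781 = \left(\left(447 + 6690\right) + 116\right) - 13781 = \left(7137 + 116\right) - 13781 = 7253 - 13781 = -6528$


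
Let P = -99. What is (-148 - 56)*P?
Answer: 20196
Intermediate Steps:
(-148 - 56)*P = (-148 - 56)*(-99) = -204*(-99) = 20196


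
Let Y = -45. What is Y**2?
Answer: 2025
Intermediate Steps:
Y**2 = (-45)**2 = 2025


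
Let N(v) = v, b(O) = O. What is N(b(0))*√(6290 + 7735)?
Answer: 0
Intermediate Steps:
N(b(0))*√(6290 + 7735) = 0*√(6290 + 7735) = 0*√14025 = 0*(5*√561) = 0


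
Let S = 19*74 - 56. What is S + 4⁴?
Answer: 1606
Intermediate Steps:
S = 1350 (S = 1406 - 56 = 1350)
S + 4⁴ = 1350 + 4⁴ = 1350 + 256 = 1606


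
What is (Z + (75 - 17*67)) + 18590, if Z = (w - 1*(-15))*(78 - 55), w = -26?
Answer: 17273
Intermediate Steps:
Z = -253 (Z = (-26 - 1*(-15))*(78 - 55) = (-26 + 15)*23 = -11*23 = -253)
(Z + (75 - 17*67)) + 18590 = (-253 + (75 - 17*67)) + 18590 = (-253 + (75 - 1139)) + 18590 = (-253 - 1064) + 18590 = -1317 + 18590 = 17273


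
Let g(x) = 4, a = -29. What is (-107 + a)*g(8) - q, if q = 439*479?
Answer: -210825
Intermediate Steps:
q = 210281
(-107 + a)*g(8) - q = (-107 - 29)*4 - 1*210281 = -136*4 - 210281 = -544 - 210281 = -210825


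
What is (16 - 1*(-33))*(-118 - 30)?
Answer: -7252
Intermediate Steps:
(16 - 1*(-33))*(-118 - 30) = (16 + 33)*(-148) = 49*(-148) = -7252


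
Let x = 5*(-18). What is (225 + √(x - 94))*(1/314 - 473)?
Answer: -33417225/314 - 148521*I*√46/157 ≈ -1.0642e+5 - 6416.0*I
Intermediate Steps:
x = -90
(225 + √(x - 94))*(1/314 - 473) = (225 + √(-90 - 94))*(1/314 - 473) = (225 + √(-184))*(1/314 - 473) = (225 + 2*I*√46)*(-148521/314) = -33417225/314 - 148521*I*√46/157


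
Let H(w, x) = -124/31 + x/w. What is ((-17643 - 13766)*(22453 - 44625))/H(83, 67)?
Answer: -57801228884/265 ≈ -2.1812e+8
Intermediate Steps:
H(w, x) = -4 + x/w (H(w, x) = -124*1/31 + x/w = -4 + x/w)
((-17643 - 13766)*(22453 - 44625))/H(83, 67) = ((-17643 - 13766)*(22453 - 44625))/(-4 + 67/83) = (-31409*(-22172))/(-4 + 67*(1/83)) = 696400348/(-4 + 67/83) = 696400348/(-265/83) = 696400348*(-83/265) = -57801228884/265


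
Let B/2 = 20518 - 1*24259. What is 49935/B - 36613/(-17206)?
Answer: -48770262/10727941 ≈ -4.5461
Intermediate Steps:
B = -7482 (B = 2*(20518 - 1*24259) = 2*(20518 - 24259) = 2*(-3741) = -7482)
49935/B - 36613/(-17206) = 49935/(-7482) - 36613/(-17206) = 49935*(-1/7482) - 36613*(-1/17206) = -16645/2494 + 36613/17206 = -48770262/10727941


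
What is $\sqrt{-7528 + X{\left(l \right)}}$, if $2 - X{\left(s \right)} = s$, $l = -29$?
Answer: $21 i \sqrt{17} \approx 86.585 i$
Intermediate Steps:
$X{\left(s \right)} = 2 - s$
$\sqrt{-7528 + X{\left(l \right)}} = \sqrt{-7528 + \left(2 - -29\right)} = \sqrt{-7528 + \left(2 + 29\right)} = \sqrt{-7528 + 31} = \sqrt{-7497} = 21 i \sqrt{17}$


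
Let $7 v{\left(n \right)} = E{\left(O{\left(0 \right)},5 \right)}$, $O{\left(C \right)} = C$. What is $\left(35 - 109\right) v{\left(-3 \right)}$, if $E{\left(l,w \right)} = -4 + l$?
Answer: $\frac{296}{7} \approx 42.286$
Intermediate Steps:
$v{\left(n \right)} = - \frac{4}{7}$ ($v{\left(n \right)} = \frac{-4 + 0}{7} = \frac{1}{7} \left(-4\right) = - \frac{4}{7}$)
$\left(35 - 109\right) v{\left(-3 \right)} = \left(35 - 109\right) \left(- \frac{4}{7}\right) = \left(-74\right) \left(- \frac{4}{7}\right) = \frac{296}{7}$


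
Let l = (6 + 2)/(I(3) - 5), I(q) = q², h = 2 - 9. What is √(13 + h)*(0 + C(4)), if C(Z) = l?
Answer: 2*√6 ≈ 4.8990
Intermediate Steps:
h = -7
l = 2 (l = (6 + 2)/(3² - 5) = 8/(9 - 5) = 8/4 = 8*(¼) = 2)
C(Z) = 2
√(13 + h)*(0 + C(4)) = √(13 - 7)*(0 + 2) = √6*2 = 2*√6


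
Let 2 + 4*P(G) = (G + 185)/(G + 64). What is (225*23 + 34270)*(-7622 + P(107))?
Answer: -102823214305/342 ≈ -3.0065e+8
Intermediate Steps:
P(G) = -½ + (185 + G)/(4*(64 + G)) (P(G) = -½ + ((G + 185)/(G + 64))/4 = -½ + ((185 + G)/(64 + G))/4 = -½ + (185 + G)/(4*(64 + G)))
(225*23 + 34270)*(-7622 + P(107)) = (225*23 + 34270)*(-7622 + (57 - 1*107)/(4*(64 + 107))) = (5175 + 34270)*(-7622 + (¼)*(57 - 107)/171) = 39445*(-7622 + (¼)*(1/171)*(-50)) = 39445*(-7622 - 25/342) = 39445*(-2606749/342) = -102823214305/342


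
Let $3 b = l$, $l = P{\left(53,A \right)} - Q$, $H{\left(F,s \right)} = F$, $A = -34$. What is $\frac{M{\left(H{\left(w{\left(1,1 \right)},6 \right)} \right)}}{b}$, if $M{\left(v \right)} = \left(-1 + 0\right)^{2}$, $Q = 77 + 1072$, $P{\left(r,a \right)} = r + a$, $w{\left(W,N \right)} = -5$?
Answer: $- \frac{3}{1130} \approx -0.0026549$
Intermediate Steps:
$P{\left(r,a \right)} = a + r$
$Q = 1149$
$M{\left(v \right)} = 1$ ($M{\left(v \right)} = \left(-1\right)^{2} = 1$)
$l = -1130$ ($l = \left(-34 + 53\right) - 1149 = 19 - 1149 = -1130$)
$b = - \frac{1130}{3}$ ($b = \frac{1}{3} \left(-1130\right) = - \frac{1130}{3} \approx -376.67$)
$\frac{M{\left(H{\left(w{\left(1,1 \right)},6 \right)} \right)}}{b} = 1 \frac{1}{- \frac{1130}{3}} = 1 \left(- \frac{3}{1130}\right) = - \frac{3}{1130}$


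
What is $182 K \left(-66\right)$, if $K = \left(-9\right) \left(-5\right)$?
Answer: $-540540$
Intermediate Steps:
$K = 45$
$182 K \left(-66\right) = 182 \cdot 45 \left(-66\right) = 8190 \left(-66\right) = -540540$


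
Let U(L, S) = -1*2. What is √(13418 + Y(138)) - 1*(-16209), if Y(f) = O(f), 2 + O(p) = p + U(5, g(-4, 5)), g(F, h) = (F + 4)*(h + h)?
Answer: 16209 + 44*√7 ≈ 16325.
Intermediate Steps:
g(F, h) = 2*h*(4 + F) (g(F, h) = (4 + F)*(2*h) = 2*h*(4 + F))
U(L, S) = -2
O(p) = -4 + p (O(p) = -2 + (p - 2) = -2 + (-2 + p) = -4 + p)
Y(f) = -4 + f
√(13418 + Y(138)) - 1*(-16209) = √(13418 + (-4 + 138)) - 1*(-16209) = √(13418 + 134) + 16209 = √13552 + 16209 = 44*√7 + 16209 = 16209 + 44*√7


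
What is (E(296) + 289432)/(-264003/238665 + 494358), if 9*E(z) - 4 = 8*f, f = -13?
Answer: 207223909340/353957064201 ≈ 0.58545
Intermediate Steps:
E(z) = -100/9 (E(z) = 4/9 + (8*(-13))/9 = 4/9 + (⅑)*(-104) = 4/9 - 104/9 = -100/9)
(E(296) + 289432)/(-264003/238665 + 494358) = (-100/9 + 289432)/(-264003/238665 + 494358) = 2604788/(9*(-264003*1/238665 + 494358)) = 2604788/(9*(-88001/79555 + 494358)) = 2604788/(9*(39328562689/79555)) = (2604788/9)*(79555/39328562689) = 207223909340/353957064201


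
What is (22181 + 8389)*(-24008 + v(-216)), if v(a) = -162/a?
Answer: -1467803265/2 ≈ -7.3390e+8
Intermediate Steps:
(22181 + 8389)*(-24008 + v(-216)) = (22181 + 8389)*(-24008 - 162/(-216)) = 30570*(-24008 - 162*(-1/216)) = 30570*(-24008 + ¾) = 30570*(-96029/4) = -1467803265/2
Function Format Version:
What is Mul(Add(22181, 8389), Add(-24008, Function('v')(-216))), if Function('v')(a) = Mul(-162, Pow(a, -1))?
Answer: Rational(-1467803265, 2) ≈ -7.3390e+8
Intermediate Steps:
Mul(Add(22181, 8389), Add(-24008, Function('v')(-216))) = Mul(Add(22181, 8389), Add(-24008, Mul(-162, Pow(-216, -1)))) = Mul(30570, Add(-24008, Mul(-162, Rational(-1, 216)))) = Mul(30570, Add(-24008, Rational(3, 4))) = Mul(30570, Rational(-96029, 4)) = Rational(-1467803265, 2)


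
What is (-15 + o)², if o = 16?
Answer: 1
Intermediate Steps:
(-15 + o)² = (-15 + 16)² = 1² = 1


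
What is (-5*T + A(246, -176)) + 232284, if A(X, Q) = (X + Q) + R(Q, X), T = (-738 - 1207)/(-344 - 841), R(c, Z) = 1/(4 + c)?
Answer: 9471343679/40764 ≈ 2.3235e+5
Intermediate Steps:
T = 389/237 (T = -1945/(-1185) = -1945*(-1/1185) = 389/237 ≈ 1.6413)
A(X, Q) = Q + X + 1/(4 + Q) (A(X, Q) = (X + Q) + 1/(4 + Q) = (Q + X) + 1/(4 + Q) = Q + X + 1/(4 + Q))
(-5*T + A(246, -176)) + 232284 = (-5*389/237 + (1 + (4 - 176)*(-176 + 246))/(4 - 176)) + 232284 = (-1945/237 + (1 - 172*70)/(-172)) + 232284 = (-1945/237 - (1 - 12040)/172) + 232284 = (-1945/237 - 1/172*(-12039)) + 232284 = (-1945/237 + 12039/172) + 232284 = 2518703/40764 + 232284 = 9471343679/40764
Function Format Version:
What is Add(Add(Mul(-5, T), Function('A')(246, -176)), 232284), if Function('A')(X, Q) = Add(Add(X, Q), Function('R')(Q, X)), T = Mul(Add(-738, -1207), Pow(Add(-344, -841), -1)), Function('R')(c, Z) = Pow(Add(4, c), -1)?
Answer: Rational(9471343679, 40764) ≈ 2.3235e+5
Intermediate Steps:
T = Rational(389, 237) (T = Mul(-1945, Pow(-1185, -1)) = Mul(-1945, Rational(-1, 1185)) = Rational(389, 237) ≈ 1.6413)
Function('A')(X, Q) = Add(Q, X, Pow(Add(4, Q), -1)) (Function('A')(X, Q) = Add(Add(X, Q), Pow(Add(4, Q), -1)) = Add(Add(Q, X), Pow(Add(4, Q), -1)) = Add(Q, X, Pow(Add(4, Q), -1)))
Add(Add(Mul(-5, T), Function('A')(246, -176)), 232284) = Add(Add(Mul(-5, Rational(389, 237)), Mul(Pow(Add(4, -176), -1), Add(1, Mul(Add(4, -176), Add(-176, 246))))), 232284) = Add(Add(Rational(-1945, 237), Mul(Pow(-172, -1), Add(1, Mul(-172, 70)))), 232284) = Add(Add(Rational(-1945, 237), Mul(Rational(-1, 172), Add(1, -12040))), 232284) = Add(Add(Rational(-1945, 237), Mul(Rational(-1, 172), -12039)), 232284) = Add(Add(Rational(-1945, 237), Rational(12039, 172)), 232284) = Add(Rational(2518703, 40764), 232284) = Rational(9471343679, 40764)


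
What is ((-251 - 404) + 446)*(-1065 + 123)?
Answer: 196878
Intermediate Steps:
((-251 - 404) + 446)*(-1065 + 123) = (-655 + 446)*(-942) = -209*(-942) = 196878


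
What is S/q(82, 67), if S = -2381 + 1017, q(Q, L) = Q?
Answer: -682/41 ≈ -16.634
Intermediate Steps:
S = -1364
S/q(82, 67) = -1364/82 = -1364*1/82 = -682/41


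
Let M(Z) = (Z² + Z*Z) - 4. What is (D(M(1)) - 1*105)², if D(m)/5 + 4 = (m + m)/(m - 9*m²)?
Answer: 5593225/361 ≈ 15494.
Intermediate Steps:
M(Z) = -4 + 2*Z² (M(Z) = (Z² + Z²) - 4 = 2*Z² - 4 = -4 + 2*Z²)
D(m) = -20 + 10*m/(m - 9*m²) (D(m) = -20 + 5*((m + m)/(m - 9*m²)) = -20 + 5*((2*m)/(m - 9*m²)) = -20 + 5*(2*m/(m - 9*m²)) = -20 + 10*m/(m - 9*m²))
(D(M(1)) - 1*105)² = (10*(1 - 18*(-4 + 2*1²))/(-1 + 9*(-4 + 2*1²)) - 1*105)² = (10*(1 - 18*(-4 + 2*1))/(-1 + 9*(-4 + 2*1)) - 105)² = (10*(1 - 18*(-4 + 2))/(-1 + 9*(-4 + 2)) - 105)² = (10*(1 - 18*(-2))/(-1 + 9*(-2)) - 105)² = (10*(1 + 36)/(-1 - 18) - 105)² = (10*37/(-19) - 105)² = (10*(-1/19)*37 - 105)² = (-370/19 - 105)² = (-2365/19)² = 5593225/361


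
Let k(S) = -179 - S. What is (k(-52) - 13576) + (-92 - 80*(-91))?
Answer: -6515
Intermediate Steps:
(k(-52) - 13576) + (-92 - 80*(-91)) = ((-179 - 1*(-52)) - 13576) + (-92 - 80*(-91)) = ((-179 + 52) - 13576) + (-92 + 7280) = (-127 - 13576) + 7188 = -13703 + 7188 = -6515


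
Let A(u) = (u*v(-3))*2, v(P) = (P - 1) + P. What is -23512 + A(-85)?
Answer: -22322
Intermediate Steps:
v(P) = -1 + 2*P (v(P) = (-1 + P) + P = -1 + 2*P)
A(u) = -14*u (A(u) = (u*(-1 + 2*(-3)))*2 = (u*(-1 - 6))*2 = (u*(-7))*2 = -7*u*2 = -14*u)
-23512 + A(-85) = -23512 - 14*(-85) = -23512 + 1190 = -22322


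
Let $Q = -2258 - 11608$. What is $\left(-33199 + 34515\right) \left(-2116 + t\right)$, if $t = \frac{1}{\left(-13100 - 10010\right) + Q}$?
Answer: $- \frac{25741360393}{9244} \approx -2.7847 \cdot 10^{6}$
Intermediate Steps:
$Q = -13866$
$t = - \frac{1}{36976}$ ($t = \frac{1}{\left(-13100 - 10010\right) - 13866} = \frac{1}{-23110 - 13866} = \frac{1}{-36976} = - \frac{1}{36976} \approx -2.7045 \cdot 10^{-5}$)
$\left(-33199 + 34515\right) \left(-2116 + t\right) = \left(-33199 + 34515\right) \left(-2116 - \frac{1}{36976}\right) = 1316 \left(- \frac{78241217}{36976}\right) = - \frac{25741360393}{9244}$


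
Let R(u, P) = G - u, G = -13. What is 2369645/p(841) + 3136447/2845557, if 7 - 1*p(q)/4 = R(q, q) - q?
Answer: 6764312848441/19372552056 ≈ 349.17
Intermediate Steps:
R(u, P) = -13 - u
p(q) = 80 + 8*q (p(q) = 28 - 4*((-13 - q) - q) = 28 - 4*(-13 - 2*q) = 28 + (52 + 8*q) = 80 + 8*q)
2369645/p(841) + 3136447/2845557 = 2369645/(80 + 8*841) + 3136447/2845557 = 2369645/(80 + 6728) + 3136447*(1/2845557) = 2369645/6808 + 3136447/2845557 = 6764312848441/19372552056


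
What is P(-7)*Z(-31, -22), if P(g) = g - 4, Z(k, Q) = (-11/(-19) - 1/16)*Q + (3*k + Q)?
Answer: 211277/152 ≈ 1390.0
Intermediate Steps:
Z(k, Q) = 3*k + 461*Q/304 (Z(k, Q) = (-11*(-1/19) - 1*1/16)*Q + (Q + 3*k) = (11/19 - 1/16)*Q + (Q + 3*k) = 157*Q/304 + (Q + 3*k) = 3*k + 461*Q/304)
P(g) = -4 + g
P(-7)*Z(-31, -22) = (-4 - 7)*(3*(-31) + (461/304)*(-22)) = -11*(-93 - 5071/152) = -11*(-19207/152) = 211277/152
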